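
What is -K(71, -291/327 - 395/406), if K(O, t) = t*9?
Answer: 741933/44254 ≈ 16.765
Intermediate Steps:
K(O, t) = 9*t
-K(71, -291/327 - 395/406) = -9*(-291/327 - 395/406) = -9*(-291*1/327 - 395*1/406) = -9*(-97/109 - 395/406) = -9*(-82437)/44254 = -1*(-741933/44254) = 741933/44254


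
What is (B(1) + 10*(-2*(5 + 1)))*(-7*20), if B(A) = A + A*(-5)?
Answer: 17360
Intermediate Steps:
B(A) = -4*A (B(A) = A - 5*A = -4*A)
(B(1) + 10*(-2*(5 + 1)))*(-7*20) = (-4*1 + 10*(-2*(5 + 1)))*(-7*20) = (-4 + 10*(-2*6))*(-140) = (-4 + 10*(-12))*(-140) = (-4 - 120)*(-140) = -124*(-140) = 17360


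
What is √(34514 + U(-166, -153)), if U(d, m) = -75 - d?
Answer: 3*√3845 ≈ 186.02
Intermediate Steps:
√(34514 + U(-166, -153)) = √(34514 + (-75 - 1*(-166))) = √(34514 + (-75 + 166)) = √(34514 + 91) = √34605 = 3*√3845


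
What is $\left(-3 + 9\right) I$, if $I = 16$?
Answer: $96$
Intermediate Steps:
$\left(-3 + 9\right) I = \left(-3 + 9\right) 16 = 6 \cdot 16 = 96$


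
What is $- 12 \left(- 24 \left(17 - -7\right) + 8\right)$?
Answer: $6816$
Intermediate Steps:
$- 12 \left(- 24 \left(17 - -7\right) + 8\right) = - 12 \left(- 24 \left(17 + 7\right) + 8\right) = - 12 \left(\left(-24\right) 24 + 8\right) = - 12 \left(-576 + 8\right) = \left(-12\right) \left(-568\right) = 6816$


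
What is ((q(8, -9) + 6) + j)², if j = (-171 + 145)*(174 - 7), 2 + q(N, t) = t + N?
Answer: 18826921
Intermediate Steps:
q(N, t) = -2 + N + t (q(N, t) = -2 + (t + N) = -2 + (N + t) = -2 + N + t)
j = -4342 (j = -26*167 = -4342)
((q(8, -9) + 6) + j)² = (((-2 + 8 - 9) + 6) - 4342)² = ((-3 + 6) - 4342)² = (3 - 4342)² = (-4339)² = 18826921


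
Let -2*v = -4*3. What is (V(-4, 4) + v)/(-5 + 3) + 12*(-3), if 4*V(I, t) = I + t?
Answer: -39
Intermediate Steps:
V(I, t) = I/4 + t/4 (V(I, t) = (I + t)/4 = I/4 + t/4)
v = 6 (v = -(-2)*3 = -½*(-12) = 6)
(V(-4, 4) + v)/(-5 + 3) + 12*(-3) = (((¼)*(-4) + (¼)*4) + 6)/(-5 + 3) + 12*(-3) = ((-1 + 1) + 6)/(-2) - 36 = (0 + 6)*(-½) - 36 = 6*(-½) - 36 = -3 - 36 = -39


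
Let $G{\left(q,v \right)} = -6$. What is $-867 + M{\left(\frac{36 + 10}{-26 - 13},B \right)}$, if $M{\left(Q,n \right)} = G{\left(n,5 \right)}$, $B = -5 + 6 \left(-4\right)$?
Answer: $-873$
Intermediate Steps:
$B = -29$ ($B = -5 - 24 = -29$)
$M{\left(Q,n \right)} = -6$
$-867 + M{\left(\frac{36 + 10}{-26 - 13},B \right)} = -867 - 6 = -873$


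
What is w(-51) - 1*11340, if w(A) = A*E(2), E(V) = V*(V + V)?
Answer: -11748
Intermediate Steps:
E(V) = 2*V² (E(V) = V*(2*V) = 2*V²)
w(A) = 8*A (w(A) = A*(2*2²) = A*(2*4) = A*8 = 8*A)
w(-51) - 1*11340 = 8*(-51) - 1*11340 = -408 - 11340 = -11748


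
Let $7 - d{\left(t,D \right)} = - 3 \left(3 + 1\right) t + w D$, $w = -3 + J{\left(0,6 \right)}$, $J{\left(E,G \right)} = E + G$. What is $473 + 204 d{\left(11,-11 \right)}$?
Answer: $35561$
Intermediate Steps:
$w = 3$ ($w = -3 + \left(0 + 6\right) = -3 + 6 = 3$)
$d{\left(t,D \right)} = 7 - 3 D + 12 t$ ($d{\left(t,D \right)} = 7 - \left(- 3 \left(3 + 1\right) t + 3 D\right) = 7 - \left(\left(-3\right) 4 t + 3 D\right) = 7 - \left(- 12 t + 3 D\right) = 7 - 3 D + 12 t$)
$473 + 204 d{\left(11,-11 \right)} = 473 + 204 \left(7 - -33 + 12 \cdot 11\right) = 473 + 204 \left(7 + 33 + 132\right) = 473 + 204 \cdot 172 = 473 + 35088 = 35561$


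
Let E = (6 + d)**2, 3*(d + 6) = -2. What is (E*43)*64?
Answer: 11008/9 ≈ 1223.1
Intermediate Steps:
d = -20/3 (d = -6 + (1/3)*(-2) = -6 - 2/3 = -20/3 ≈ -6.6667)
E = 4/9 (E = (6 - 20/3)**2 = (-2/3)**2 = 4/9 ≈ 0.44444)
(E*43)*64 = ((4/9)*43)*64 = (172/9)*64 = 11008/9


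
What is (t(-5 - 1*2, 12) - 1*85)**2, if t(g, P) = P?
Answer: 5329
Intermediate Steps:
(t(-5 - 1*2, 12) - 1*85)**2 = (12 - 1*85)**2 = (12 - 85)**2 = (-73)**2 = 5329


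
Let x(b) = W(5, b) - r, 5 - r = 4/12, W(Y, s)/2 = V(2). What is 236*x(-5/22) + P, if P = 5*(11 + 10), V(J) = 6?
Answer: 5507/3 ≈ 1835.7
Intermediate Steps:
W(Y, s) = 12 (W(Y, s) = 2*6 = 12)
r = 14/3 (r = 5 - 4/12 = 5 - 1*⅓ = 5 - ⅓ = 14/3 ≈ 4.6667)
P = 105 (P = 5*21 = 105)
x(b) = 22/3 (x(b) = 12 - 1*14/3 = 12 - 14/3 = 22/3)
236*x(-5/22) + P = 236*(22/3) + 105 = 5192/3 + 105 = 5507/3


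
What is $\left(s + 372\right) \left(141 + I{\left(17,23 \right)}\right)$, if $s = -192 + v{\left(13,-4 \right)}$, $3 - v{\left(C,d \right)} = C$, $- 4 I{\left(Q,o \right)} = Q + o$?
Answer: $22270$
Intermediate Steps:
$I{\left(Q,o \right)} = - \frac{Q}{4} - \frac{o}{4}$ ($I{\left(Q,o \right)} = - \frac{Q + o}{4} = - \frac{Q}{4} - \frac{o}{4}$)
$v{\left(C,d \right)} = 3 - C$
$s = -202$ ($s = -192 + \left(3 - 13\right) = -192 - 10 = -202$)
$\left(s + 372\right) \left(141 + I{\left(17,23 \right)}\right) = \left(-202 + 372\right) \left(141 - 10\right) = 170 \left(141 - 10\right) = 170 \cdot 131 = 22270$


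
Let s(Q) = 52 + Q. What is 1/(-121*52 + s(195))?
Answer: -1/6045 ≈ -0.00016543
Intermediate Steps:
1/(-121*52 + s(195)) = 1/(-121*52 + (52 + 195)) = 1/(-6292 + 247) = 1/(-6045) = -1/6045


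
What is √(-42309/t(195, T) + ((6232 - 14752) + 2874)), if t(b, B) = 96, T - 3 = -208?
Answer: 35*I*√318/8 ≈ 78.017*I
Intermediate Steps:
T = -205 (T = 3 - 208 = -205)
√(-42309/t(195, T) + ((6232 - 14752) + 2874)) = √(-42309/96 + ((6232 - 14752) + 2874)) = √(-42309*1/96 + (-8520 + 2874)) = √(-14103/32 - 5646) = √(-194775/32) = 35*I*√318/8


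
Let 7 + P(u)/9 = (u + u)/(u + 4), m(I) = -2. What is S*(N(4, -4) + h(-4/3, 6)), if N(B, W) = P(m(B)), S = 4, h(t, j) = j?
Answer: -300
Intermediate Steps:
P(u) = -63 + 18*u/(4 + u) (P(u) = -63 + 9*((u + u)/(u + 4)) = -63 + 9*((2*u)/(4 + u)) = -63 + 9*(2*u/(4 + u)) = -63 + 18*u/(4 + u))
N(B, W) = -81 (N(B, W) = 9*(-28 - 5*(-2))/(4 - 2) = 9*(-28 + 10)/2 = 9*(½)*(-18) = -81)
S*(N(4, -4) + h(-4/3, 6)) = 4*(-81 + 6) = 4*(-75) = -300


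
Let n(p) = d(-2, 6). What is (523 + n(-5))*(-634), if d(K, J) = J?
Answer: -335386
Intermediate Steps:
n(p) = 6
(523 + n(-5))*(-634) = (523 + 6)*(-634) = 529*(-634) = -335386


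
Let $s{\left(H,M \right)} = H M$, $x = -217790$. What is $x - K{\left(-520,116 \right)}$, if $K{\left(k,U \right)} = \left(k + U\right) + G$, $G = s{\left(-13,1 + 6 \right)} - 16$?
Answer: $-217279$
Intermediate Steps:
$G = -107$ ($G = - 13 \left(1 + 6\right) - 16 = \left(-13\right) 7 - 16 = -91 - 16 = -107$)
$K{\left(k,U \right)} = -107 + U + k$ ($K{\left(k,U \right)} = \left(k + U\right) - 107 = \left(U + k\right) - 107 = -107 + U + k$)
$x - K{\left(-520,116 \right)} = -217790 - \left(-107 + 116 - 520\right) = -217790 - -511 = -217790 + 511 = -217279$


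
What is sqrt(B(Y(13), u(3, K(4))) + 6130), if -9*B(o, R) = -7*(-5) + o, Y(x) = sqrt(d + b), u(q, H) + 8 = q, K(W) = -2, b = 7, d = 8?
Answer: sqrt(55135 - sqrt(15))/3 ≈ 78.267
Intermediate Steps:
u(q, H) = -8 + q
Y(x) = sqrt(15) (Y(x) = sqrt(8 + 7) = sqrt(15))
B(o, R) = -35/9 - o/9 (B(o, R) = -(-7*(-5) + o)/9 = -(35 + o)/9 = -35/9 - o/9)
sqrt(B(Y(13), u(3, K(4))) + 6130) = sqrt((-35/9 - sqrt(15)/9) + 6130) = sqrt(55135/9 - sqrt(15)/9)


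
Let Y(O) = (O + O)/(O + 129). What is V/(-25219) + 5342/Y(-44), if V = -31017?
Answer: -5724230917/1109636 ≈ -5158.7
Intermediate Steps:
Y(O) = 2*O/(129 + O) (Y(O) = (2*O)/(129 + O) = 2*O/(129 + O))
V/(-25219) + 5342/Y(-44) = -31017/(-25219) + 5342/((2*(-44)/(129 - 44))) = -31017*(-1/25219) + 5342/((2*(-44)/85)) = 31017/25219 + 5342/((2*(-44)*(1/85))) = 31017/25219 + 5342/(-88/85) = 31017/25219 + 5342*(-85/88) = 31017/25219 - 227035/44 = -5724230917/1109636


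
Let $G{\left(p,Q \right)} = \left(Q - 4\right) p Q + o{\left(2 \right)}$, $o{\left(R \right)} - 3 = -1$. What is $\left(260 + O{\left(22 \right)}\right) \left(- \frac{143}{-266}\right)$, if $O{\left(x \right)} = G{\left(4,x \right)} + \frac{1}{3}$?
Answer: $\frac{792077}{798} \approx 992.58$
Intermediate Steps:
$o{\left(R \right)} = 2$ ($o{\left(R \right)} = 3 - 1 = 2$)
$G{\left(p,Q \right)} = 2 + Q p \left(-4 + Q\right)$ ($G{\left(p,Q \right)} = \left(Q - 4\right) p Q + 2 = \left(-4 + Q\right) p Q + 2 = p \left(-4 + Q\right) Q + 2 = Q p \left(-4 + Q\right) + 2 = 2 + Q p \left(-4 + Q\right)$)
$O{\left(x \right)} = \frac{7}{3} - 16 x + 4 x^{2}$ ($O{\left(x \right)} = \left(2 + 4 x^{2} - 4 x 4\right) + \frac{1}{3} = \left(2 + 4 x^{2} - 16 x\right) + \frac{1}{3} = \left(2 - 16 x + 4 x^{2}\right) + \frac{1}{3} = \frac{7}{3} - 16 x + 4 x^{2}$)
$\left(260 + O{\left(22 \right)}\right) \left(- \frac{143}{-266}\right) = \left(260 + \left(\frac{7}{3} - 352 + 4 \cdot 22^{2}\right)\right) \left(- \frac{143}{-266}\right) = \left(260 + \left(\frac{7}{3} - 352 + 4 \cdot 484\right)\right) \left(\left(-143\right) \left(- \frac{1}{266}\right)\right) = \left(260 + \left(\frac{7}{3} - 352 + 1936\right)\right) \frac{143}{266} = \left(260 + \frac{4759}{3}\right) \frac{143}{266} = \frac{5539}{3} \cdot \frac{143}{266} = \frac{792077}{798}$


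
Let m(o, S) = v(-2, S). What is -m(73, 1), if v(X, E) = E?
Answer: -1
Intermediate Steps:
m(o, S) = S
-m(73, 1) = -1*1 = -1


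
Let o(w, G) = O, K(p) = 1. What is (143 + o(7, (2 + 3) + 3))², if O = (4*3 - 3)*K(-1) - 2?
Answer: 22500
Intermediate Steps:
O = 7 (O = (4*3 - 3)*1 - 2 = (12 - 3)*1 - 2 = 9*1 - 2 = 9 - 2 = 7)
o(w, G) = 7
(143 + o(7, (2 + 3) + 3))² = (143 + 7)² = 150² = 22500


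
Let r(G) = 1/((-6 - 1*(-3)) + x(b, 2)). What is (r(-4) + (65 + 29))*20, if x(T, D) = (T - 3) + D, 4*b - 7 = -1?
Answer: 1872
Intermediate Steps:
b = 3/2 (b = 7/4 + (¼)*(-1) = 7/4 - ¼ = 3/2 ≈ 1.5000)
x(T, D) = -3 + D + T (x(T, D) = (-3 + T) + D = -3 + D + T)
r(G) = -⅖ (r(G) = 1/((-6 - 1*(-3)) + (-3 + 2 + 3/2)) = 1/((-6 + 3) + ½) = 1/(-3 + ½) = 1/(-5/2) = -⅖)
(r(-4) + (65 + 29))*20 = (-⅖ + (65 + 29))*20 = (-⅖ + 94)*20 = (468/5)*20 = 1872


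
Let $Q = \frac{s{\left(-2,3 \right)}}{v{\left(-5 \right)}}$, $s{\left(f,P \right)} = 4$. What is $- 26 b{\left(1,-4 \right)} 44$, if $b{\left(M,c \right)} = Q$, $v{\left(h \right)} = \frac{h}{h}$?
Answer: $-4576$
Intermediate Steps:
$v{\left(h \right)} = 1$
$Q = 4$ ($Q = \frac{4}{1} = 4 \cdot 1 = 4$)
$b{\left(M,c \right)} = 4$
$- 26 b{\left(1,-4 \right)} 44 = \left(-26\right) 4 \cdot 44 = \left(-104\right) 44 = -4576$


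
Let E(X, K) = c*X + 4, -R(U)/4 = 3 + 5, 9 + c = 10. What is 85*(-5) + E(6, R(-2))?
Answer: -415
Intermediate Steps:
c = 1 (c = -9 + 10 = 1)
R(U) = -32 (R(U) = -4*(3 + 5) = -4*8 = -32)
E(X, K) = 4 + X (E(X, K) = 1*X + 4 = X + 4 = 4 + X)
85*(-5) + E(6, R(-2)) = 85*(-5) + (4 + 6) = -425 + 10 = -415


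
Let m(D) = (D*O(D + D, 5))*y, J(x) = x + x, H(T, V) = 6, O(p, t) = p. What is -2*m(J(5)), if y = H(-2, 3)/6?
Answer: -400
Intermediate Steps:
y = 1 (y = 6/6 = 6*(⅙) = 1)
J(x) = 2*x
m(D) = 2*D² (m(D) = (D*(D + D))*1 = (D*(2*D))*1 = (2*D²)*1 = 2*D²)
-2*m(J(5)) = -4*(2*5)² = -4*10² = -4*100 = -2*200 = -400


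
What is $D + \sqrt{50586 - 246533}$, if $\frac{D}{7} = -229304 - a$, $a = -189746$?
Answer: $-276906 + i \sqrt{195947} \approx -2.7691 \cdot 10^{5} + 442.66 i$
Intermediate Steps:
$D = -276906$ ($D = 7 \left(-229304 - -189746\right) = 7 \left(-229304 + 189746\right) = 7 \left(-39558\right) = -276906$)
$D + \sqrt{50586 - 246533} = -276906 + \sqrt{50586 - 246533} = -276906 + \sqrt{-195947} = -276906 + i \sqrt{195947}$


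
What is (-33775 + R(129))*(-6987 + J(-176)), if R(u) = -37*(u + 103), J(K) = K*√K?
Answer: 295962333 + 29820736*I*√11 ≈ 2.9596e+8 + 9.8904e+7*I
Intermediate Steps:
J(K) = K^(3/2)
R(u) = -3811 - 37*u (R(u) = -37*(103 + u) = -3811 - 37*u)
(-33775 + R(129))*(-6987 + J(-176)) = (-33775 + (-3811 - 37*129))*(-6987 + (-176)^(3/2)) = (-33775 + (-3811 - 4773))*(-6987 - 704*I*√11) = (-33775 - 8584)*(-6987 - 704*I*√11) = -42359*(-6987 - 704*I*√11) = 295962333 + 29820736*I*√11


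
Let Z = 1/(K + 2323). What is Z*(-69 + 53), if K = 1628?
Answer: -16/3951 ≈ -0.0040496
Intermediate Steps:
Z = 1/3951 (Z = 1/(1628 + 2323) = 1/3951 ≈ 0.00025310)
Z*(-69 + 53) = (-69 + 53)/3951 = (1/3951)*(-16) = -16/3951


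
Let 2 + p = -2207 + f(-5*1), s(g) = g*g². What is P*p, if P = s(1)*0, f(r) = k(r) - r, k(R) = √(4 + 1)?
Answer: 0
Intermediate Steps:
k(R) = √5
s(g) = g³
f(r) = √5 - r
p = -2204 + √5 (p = -2 + (-2207 + (√5 - (-5))) = -2 + (-2207 + (√5 - 1*(-5))) = -2 + (-2207 + (√5 + 5)) = -2 + (-2207 + (5 + √5)) = -2 + (-2202 + √5) = -2204 + √5 ≈ -2201.8)
P = 0 (P = 1³*0 = 1*0 = 0)
P*p = 0*(-2204 + √5) = 0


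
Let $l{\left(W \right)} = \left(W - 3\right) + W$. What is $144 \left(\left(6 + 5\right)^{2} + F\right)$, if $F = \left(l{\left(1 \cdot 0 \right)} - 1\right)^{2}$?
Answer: $19728$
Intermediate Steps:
$l{\left(W \right)} = -3 + 2 W$ ($l{\left(W \right)} = \left(-3 + W\right) + W = -3 + 2 W$)
$F = 16$ ($F = \left(\left(-3 + 2 \cdot 1 \cdot 0\right) - 1\right)^{2} = \left(\left(-3 + 2 \cdot 0\right) - 1\right)^{2} = \left(\left(-3 + 0\right) - 1\right)^{2} = \left(-3 - 1\right)^{2} = \left(-4\right)^{2} = 16$)
$144 \left(\left(6 + 5\right)^{2} + F\right) = 144 \left(\left(6 + 5\right)^{2} + 16\right) = 144 \left(11^{2} + 16\right) = 144 \left(121 + 16\right) = 144 \cdot 137 = 19728$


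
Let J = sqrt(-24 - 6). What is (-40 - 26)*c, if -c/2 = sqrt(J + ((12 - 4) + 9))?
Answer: 132*sqrt(17 + I*sqrt(30)) ≈ 551.09 + 86.587*I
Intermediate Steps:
J = I*sqrt(30) (J = sqrt(-30) = I*sqrt(30) ≈ 5.4772*I)
c = -2*sqrt(17 + I*sqrt(30)) (c = -2*sqrt(I*sqrt(30) + ((12 - 4) + 9)) = -2*sqrt(I*sqrt(30) + (8 + 9)) = -2*sqrt(I*sqrt(30) + 17) = -2*sqrt(17 + I*sqrt(30)) ≈ -8.3499 - 1.3119*I)
(-40 - 26)*c = (-40 - 26)*(-2*sqrt(17 + I*sqrt(30))) = -(-132)*sqrt(17 + I*sqrt(30)) = 132*sqrt(17 + I*sqrt(30))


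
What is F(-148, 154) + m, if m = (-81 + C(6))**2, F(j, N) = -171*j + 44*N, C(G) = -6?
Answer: 39653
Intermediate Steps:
m = 7569 (m = (-81 - 6)**2 = (-87)**2 = 7569)
F(-148, 154) + m = (-171*(-148) + 44*154) + 7569 = (25308 + 6776) + 7569 = 32084 + 7569 = 39653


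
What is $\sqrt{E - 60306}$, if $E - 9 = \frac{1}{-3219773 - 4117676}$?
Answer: $\frac{i \sqrt{3246279402538194946}}{7337449} \approx 245.55 i$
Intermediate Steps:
$E = \frac{66037040}{7337449}$ ($E = 9 + \frac{1}{-3219773 - 4117676} = 9 + \frac{1}{-7337449} = 9 - \frac{1}{7337449} = \frac{66037040}{7337449} \approx 9.0$)
$\sqrt{E - 60306} = \sqrt{\frac{66037040}{7337449} - 60306} = \sqrt{- \frac{442426162354}{7337449}} = \frac{i \sqrt{3246279402538194946}}{7337449}$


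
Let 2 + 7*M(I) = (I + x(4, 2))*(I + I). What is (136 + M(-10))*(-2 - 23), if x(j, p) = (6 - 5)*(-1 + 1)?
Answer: -28750/7 ≈ -4107.1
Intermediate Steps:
x(j, p) = 0 (x(j, p) = 1*0 = 0)
M(I) = -2/7 + 2*I²/7 (M(I) = -2/7 + ((I + 0)*(I + I))/7 = -2/7 + (I*(2*I))/7 = -2/7 + (2*I²)/7 = -2/7 + 2*I²/7)
(136 + M(-10))*(-2 - 23) = (136 + (-2/7 + (2/7)*(-10)²))*(-2 - 23) = (136 + (-2/7 + (2/7)*100))*(-25) = (136 + (-2/7 + 200/7))*(-25) = (136 + 198/7)*(-25) = (1150/7)*(-25) = -28750/7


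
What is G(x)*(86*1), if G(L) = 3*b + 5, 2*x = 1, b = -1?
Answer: 172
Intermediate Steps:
x = ½ (x = (½)*1 = ½ ≈ 0.50000)
G(L) = 2 (G(L) = 3*(-1) + 5 = -3 + 5 = 2)
G(x)*(86*1) = 2*(86*1) = 2*86 = 172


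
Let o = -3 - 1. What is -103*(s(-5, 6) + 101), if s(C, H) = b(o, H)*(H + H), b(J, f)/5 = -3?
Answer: 8137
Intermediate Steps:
o = -4
b(J, f) = -15 (b(J, f) = 5*(-3) = -15)
s(C, H) = -30*H (s(C, H) = -15*(H + H) = -30*H)
-103*(s(-5, 6) + 101) = -103*(-30*6 + 101) = -103*(-180 + 101) = -103*(-79) = 8137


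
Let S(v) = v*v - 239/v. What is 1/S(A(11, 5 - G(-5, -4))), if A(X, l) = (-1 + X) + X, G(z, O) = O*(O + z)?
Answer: 21/9022 ≈ 0.0023276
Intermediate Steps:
A(X, l) = -1 + 2*X
S(v) = v² - 239/v
1/S(A(11, 5 - G(-5, -4))) = 1/((-239 + (-1 + 2*11)³)/(-1 + 2*11)) = 1/((-239 + (-1 + 22)³)/(-1 + 22)) = 1/((-239 + 21³)/21) = 1/((-239 + 9261)/21) = 1/((1/21)*9022) = 1/(9022/21) = 21/9022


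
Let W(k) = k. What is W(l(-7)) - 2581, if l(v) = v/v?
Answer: -2580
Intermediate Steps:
l(v) = 1
W(l(-7)) - 2581 = 1 - 2581 = -2580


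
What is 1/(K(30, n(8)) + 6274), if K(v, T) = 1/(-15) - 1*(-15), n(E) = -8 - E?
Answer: 15/94334 ≈ 0.00015901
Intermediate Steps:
K(v, T) = 224/15 (K(v, T) = -1/15 + 15 = 224/15)
1/(K(30, n(8)) + 6274) = 1/(224/15 + 6274) = 1/(94334/15) = 15/94334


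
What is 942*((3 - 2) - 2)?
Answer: -942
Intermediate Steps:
942*((3 - 2) - 2) = 942*(1 - 2) = 942*(-1) = -942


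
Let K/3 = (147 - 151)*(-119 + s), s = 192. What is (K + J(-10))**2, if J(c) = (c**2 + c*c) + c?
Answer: 470596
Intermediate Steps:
J(c) = c + 2*c**2 (J(c) = (c**2 + c**2) + c = 2*c**2 + c = c + 2*c**2)
K = -876 (K = 3*((147 - 151)*(-119 + 192)) = 3*(-4*73) = 3*(-292) = -876)
(K + J(-10))**2 = (-876 - 10*(1 + 2*(-10)))**2 = (-876 - 10*(1 - 20))**2 = (-876 - 10*(-19))**2 = (-876 + 190)**2 = (-686)**2 = 470596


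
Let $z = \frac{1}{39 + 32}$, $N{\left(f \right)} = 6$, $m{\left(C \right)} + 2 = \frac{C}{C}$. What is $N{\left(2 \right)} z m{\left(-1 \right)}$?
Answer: $- \frac{6}{71} \approx -0.084507$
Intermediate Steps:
$m{\left(C \right)} = -1$ ($m{\left(C \right)} = -2 + \frac{C}{C} = -2 + 1 = -1$)
$z = \frac{1}{71} \approx 0.014085$
$N{\left(2 \right)} z m{\left(-1 \right)} = 6 \cdot \frac{1}{71} \left(-1\right) = \frac{6}{71} \left(-1\right) = - \frac{6}{71}$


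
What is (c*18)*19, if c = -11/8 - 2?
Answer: -4617/4 ≈ -1154.3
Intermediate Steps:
c = -27/8 (c = -11*1/8 - 2 = -11/8 - 2 = -27/8 ≈ -3.3750)
(c*18)*19 = -27/8*18*19 = -243/4*19 = -4617/4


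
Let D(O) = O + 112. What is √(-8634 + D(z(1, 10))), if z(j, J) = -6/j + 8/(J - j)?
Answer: 2*I*√19186/3 ≈ 92.342*I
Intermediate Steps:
D(O) = 112 + O
√(-8634 + D(z(1, 10))) = √(-8634 + (112 + 2*(-3*10 + 7*1)/(1*(10 - 1*1)))) = √(-8634 + (112 + 2*1*(-30 + 7)/(10 - 1))) = √(-8634 + (112 + 2*1*(-23)/9)) = √(-8634 + (112 + 2*1*(⅑)*(-23))) = √(-8634 + (112 - 46/9)) = √(-8634 + 962/9) = √(-76744/9) = 2*I*√19186/3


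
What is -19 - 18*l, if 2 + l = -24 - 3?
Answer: 503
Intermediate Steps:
l = -29 (l = -2 + (-24 - 3) = -2 - 27 = -29)
-19 - 18*l = -19 - 18*(-29) = -19 + 522 = 503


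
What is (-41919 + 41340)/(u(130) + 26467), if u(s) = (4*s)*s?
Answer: -579/94067 ≈ -0.0061552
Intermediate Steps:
u(s) = 4*s**2
(-41919 + 41340)/(u(130) + 26467) = (-41919 + 41340)/(4*130**2 + 26467) = -579/(4*16900 + 26467) = -579/(67600 + 26467) = -579/94067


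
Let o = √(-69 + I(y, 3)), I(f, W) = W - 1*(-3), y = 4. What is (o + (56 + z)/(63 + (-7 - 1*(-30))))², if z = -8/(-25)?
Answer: -72308759/1155625 + 4224*I*√7/1075 ≈ -62.571 + 10.396*I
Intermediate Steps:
I(f, W) = 3 + W (I(f, W) = W + 3 = 3 + W)
z = 8/25 (z = -8*(-1/25) = 8/25 ≈ 0.32000)
o = 3*I*√7 (o = √(-69 + (3 + 3)) = √(-69 + 6) = √(-63) = 3*I*√7 ≈ 7.9373*I)
(o + (56 + z)/(63 + (-7 - 1*(-30))))² = (3*I*√7 + (56 + 8/25)/(63 + (-7 - 1*(-30))))² = (3*I*√7 + 1408/(25*(63 + (-7 + 30))))² = (3*I*√7 + 1408/(25*(63 + 23)))² = (3*I*√7 + (1408/25)/86)² = (3*I*√7 + (1408/25)*(1/86))² = (3*I*√7 + 704/1075)² = (704/1075 + 3*I*√7)²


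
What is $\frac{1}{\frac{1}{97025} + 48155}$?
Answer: $\frac{97025}{4672238876} \approx 2.0766 \cdot 10^{-5}$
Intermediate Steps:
$\frac{1}{\frac{1}{97025} + 48155} = \frac{1}{\frac{4672238876}{97025}} = \frac{97025}{4672238876}$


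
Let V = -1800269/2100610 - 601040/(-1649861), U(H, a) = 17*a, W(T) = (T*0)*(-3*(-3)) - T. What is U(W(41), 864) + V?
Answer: 50902707156426271/3465714515210 ≈ 14688.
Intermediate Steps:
W(T) = -T (W(T) = 0*9 - T = 0 - T = -T)
V = -1707642978209/3465714515210 (V = -1800269*1/2100610 - 601040*(-1/1649861) = -1800269/2100610 + 601040/1649861 = -1707642978209/3465714515210 ≈ -0.49272)
U(W(41), 864) + V = 17*864 - 1707642978209/3465714515210 = 14688 - 1707642978209/3465714515210 = 50902707156426271/3465714515210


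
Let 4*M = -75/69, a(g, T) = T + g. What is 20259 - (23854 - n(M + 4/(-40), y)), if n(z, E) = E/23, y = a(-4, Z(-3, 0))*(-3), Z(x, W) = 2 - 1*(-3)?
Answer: -82688/23 ≈ -3595.1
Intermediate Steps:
Z(x, W) = 5 (Z(x, W) = 2 + 3 = 5)
y = -3 (y = (5 - 4)*(-3) = 1*(-3) = -3)
M = -25/92 (M = (-75/69)/4 = (-75*1/69)/4 = (¼)*(-25/23) = -25/92 ≈ -0.27174)
n(z, E) = E/23 (n(z, E) = E*(1/23) = E/23)
20259 - (23854 - n(M + 4/(-40), y)) = 20259 - (23854 - (-3)/23) = 20259 - (23854 - 1*(-3/23)) = 20259 - (23854 + 3/23) = 20259 - 1*548645/23 = 20259 - 548645/23 = -82688/23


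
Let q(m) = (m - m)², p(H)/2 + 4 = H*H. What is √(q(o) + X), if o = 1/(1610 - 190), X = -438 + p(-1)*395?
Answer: 6*I*√78 ≈ 52.991*I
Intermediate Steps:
p(H) = -8 + 2*H² (p(H) = -8 + 2*(H*H) = -8 + 2*H²)
X = -2808 (X = -438 + (-8 + 2*(-1)²)*395 = -438 + (-8 + 2*1)*395 = -438 + (-8 + 2)*395 = -438 - 6*395 = -438 - 2370 = -2808)
o = 1/1420 ≈ 0.00070423
q(m) = 0 (q(m) = 0² = 0)
√(q(o) + X) = √(0 - 2808) = √(-2808) = 6*I*√78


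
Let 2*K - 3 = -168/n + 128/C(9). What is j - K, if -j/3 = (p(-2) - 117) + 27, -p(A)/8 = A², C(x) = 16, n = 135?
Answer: 32501/90 ≈ 361.12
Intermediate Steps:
p(A) = -8*A²
K = 439/90 (K = 3/2 + (-168/135 + 128/16)/2 = 3/2 + (-168*1/135 + 128*(1/16))/2 = 3/2 + (-56/45 + 8)/2 = 3/2 + (½)*(304/45) = 3/2 + 152/45 = 439/90 ≈ 4.8778)
j = 366 (j = -3*((-8*(-2)² - 117) + 27) = -3*((-8*4 - 117) + 27) = -3*((-32 - 117) + 27) = -3*(-149 + 27) = -3*(-122) = 366)
j - K = 366 - 1*439/90 = 366 - 439/90 = 32501/90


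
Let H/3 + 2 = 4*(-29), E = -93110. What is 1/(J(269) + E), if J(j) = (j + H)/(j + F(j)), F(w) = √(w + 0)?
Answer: -1342501797/125000768112145 - 17*√269/125000768112145 ≈ -1.0740e-5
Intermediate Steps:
F(w) = √w
H = -354 (H = -6 + 3*(4*(-29)) = -6 + 3*(-116) = -6 - 348 = -354)
J(j) = (-354 + j)/(j + √j) (J(j) = (j - 354)/(j + √j) = (-354 + j)/(j + √j))
1/(J(269) + E) = 1/((-354 + 269)/(269 + √269) - 93110) = 1/(-85/(269 + √269) - 93110) = 1/(-93110 - 85/(269 + √269))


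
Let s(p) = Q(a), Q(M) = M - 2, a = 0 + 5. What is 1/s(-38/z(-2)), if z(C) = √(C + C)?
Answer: ⅓ ≈ 0.33333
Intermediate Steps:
a = 5
z(C) = √2*√C (z(C) = √(2*C) = √2*√C)
Q(M) = -2 + M
s(p) = 3 (s(p) = -2 + 5 = 3)
1/s(-38/z(-2)) = 1/3 = ⅓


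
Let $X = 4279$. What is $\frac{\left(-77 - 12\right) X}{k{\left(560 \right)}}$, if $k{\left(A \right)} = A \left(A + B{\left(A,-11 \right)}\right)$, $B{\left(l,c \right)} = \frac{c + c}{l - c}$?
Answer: $- \frac{217454501}{179053280} \approx -1.2145$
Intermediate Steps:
$B{\left(l,c \right)} = \frac{2 c}{l - c}$
$k{\left(A \right)} = A \left(A + \frac{22}{-11 - A}\right)$ ($k{\left(A \right)} = A \left(A - - \frac{22}{-11 - A}\right) = A \left(A + \frac{22}{-11 - A}\right)$)
$\frac{\left(-77 - 12\right) X}{k{\left(560 \right)}} = \frac{\left(-77 - 12\right) 4279}{560 \frac{1}{11 + 560} \left(-22 + 560 \left(11 + 560\right)\right)} = \frac{\left(-77 - 12\right) 4279}{560 \cdot \frac{1}{571} \left(-22 + 560 \cdot 571\right)} = \frac{\left(-89\right) 4279}{560 \cdot \frac{1}{571} \left(-22 + 319760\right)} = - \frac{380831}{560 \cdot \frac{1}{571} \cdot 319738} = - \frac{380831}{\frac{179053280}{571}} = \left(-380831\right) \frac{571}{179053280} = - \frac{217454501}{179053280}$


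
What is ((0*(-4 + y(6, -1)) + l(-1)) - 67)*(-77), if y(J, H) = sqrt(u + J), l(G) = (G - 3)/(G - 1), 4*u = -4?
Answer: 5005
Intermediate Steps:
u = -1 (u = (1/4)*(-4) = -1)
l(G) = (-3 + G)/(-1 + G)
y(J, H) = sqrt(-1 + J)
((0*(-4 + y(6, -1)) + l(-1)) - 67)*(-77) = ((0*(-4 + sqrt(-1 + 6)) + (-3 - 1)/(-1 - 1)) - 67)*(-77) = ((0*(-4 + sqrt(5)) - 4/(-2)) - 67)*(-77) = ((0 - 1/2*(-4)) - 67)*(-77) = ((0 + 2) - 67)*(-77) = (2 - 67)*(-77) = -65*(-77) = 5005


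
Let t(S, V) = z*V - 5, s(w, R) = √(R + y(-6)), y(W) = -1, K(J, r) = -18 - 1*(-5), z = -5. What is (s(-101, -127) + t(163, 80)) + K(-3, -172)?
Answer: -418 + 8*I*√2 ≈ -418.0 + 11.314*I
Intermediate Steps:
K(J, r) = -13 (K(J, r) = -18 + 5 = -13)
s(w, R) = √(-1 + R) (s(w, R) = √(R - 1) = √(-1 + R))
t(S, V) = -5 - 5*V (t(S, V) = -5*V - 5 = -5 - 5*V)
(s(-101, -127) + t(163, 80)) + K(-3, -172) = (√(-1 - 127) + (-5 - 5*80)) - 13 = (√(-128) + (-5 - 400)) - 13 = (8*I*√2 - 405) - 13 = (-405 + 8*I*√2) - 13 = -418 + 8*I*√2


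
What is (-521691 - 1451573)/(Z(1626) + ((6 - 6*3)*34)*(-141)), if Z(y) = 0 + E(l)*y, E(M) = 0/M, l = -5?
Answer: -246658/7191 ≈ -34.301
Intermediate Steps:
E(M) = 0
Z(y) = 0 (Z(y) = 0 + 0*y = 0 + 0 = 0)
(-521691 - 1451573)/(Z(1626) + ((6 - 6*3)*34)*(-141)) = (-521691 - 1451573)/(0 + ((6 - 6*3)*34)*(-141)) = -1973264/(0 + ((6 - 18)*34)*(-141)) = -1973264/(0 - 12*34*(-141)) = -1973264/(0 - 408*(-141)) = -1973264/(0 + 57528) = -1973264/57528 = -1973264*1/57528 = -246658/7191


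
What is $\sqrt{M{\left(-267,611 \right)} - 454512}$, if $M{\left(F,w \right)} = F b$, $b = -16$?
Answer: $8 i \sqrt{7035} \approx 671.0 i$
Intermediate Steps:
$M{\left(F,w \right)} = - 16 F$ ($M{\left(F,w \right)} = F \left(-16\right) = - 16 F$)
$\sqrt{M{\left(-267,611 \right)} - 454512} = \sqrt{\left(-16\right) \left(-267\right) - 454512} = \sqrt{4272 - 454512} = \sqrt{-450240} = 8 i \sqrt{7035}$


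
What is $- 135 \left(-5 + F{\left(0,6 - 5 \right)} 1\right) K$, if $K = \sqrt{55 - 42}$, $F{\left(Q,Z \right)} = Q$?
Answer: $675 \sqrt{13} \approx 2433.7$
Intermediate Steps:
$K = \sqrt{13} \approx 3.6056$
$- 135 \left(-5 + F{\left(0,6 - 5 \right)} 1\right) K = - 135 \left(-5 + 0 \cdot 1\right) \sqrt{13} = - 135 \left(-5 + 0\right) \sqrt{13} = \left(-135\right) \left(-5\right) \sqrt{13} = 675 \sqrt{13}$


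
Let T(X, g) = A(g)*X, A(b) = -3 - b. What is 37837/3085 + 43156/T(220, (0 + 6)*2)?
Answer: -413708/509025 ≈ -0.81275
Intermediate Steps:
T(X, g) = X*(-3 - g) (T(X, g) = (-3 - g)*X = X*(-3 - g))
37837/3085 + 43156/T(220, (0 + 6)*2) = 37837/3085 + 43156/((-1*220*(3 + (0 + 6)*2))) = 37837*(1/3085) + 43156/((-1*220*(3 + 6*2))) = 37837/3085 + 43156/((-1*220*(3 + 12))) = 37837/3085 + 43156/((-1*220*15)) = 37837/3085 + 43156/(-3300) = 37837/3085 + 43156*(-1/3300) = 37837/3085 - 10789/825 = -413708/509025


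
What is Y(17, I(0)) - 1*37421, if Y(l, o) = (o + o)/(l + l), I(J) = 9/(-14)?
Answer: -8906207/238 ≈ -37421.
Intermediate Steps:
I(J) = -9/14 (I(J) = 9*(-1/14) = -9/14)
Y(l, o) = o/l (Y(l, o) = (2*o)/((2*l)) = (2*o)*(1/(2*l)) = o/l)
Y(17, I(0)) - 1*37421 = -9/14/17 - 1*37421 = -9/14*1/17 - 37421 = -9/238 - 37421 = -8906207/238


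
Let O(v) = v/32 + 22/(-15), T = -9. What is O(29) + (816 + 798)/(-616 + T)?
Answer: -188569/60000 ≈ -3.1428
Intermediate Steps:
O(v) = -22/15 + v/32 (O(v) = v*(1/32) + 22*(-1/15) = v/32 - 22/15 = -22/15 + v/32)
O(29) + (816 + 798)/(-616 + T) = (-22/15 + (1/32)*29) + (816 + 798)/(-616 - 9) = (-22/15 + 29/32) + 1614/(-625) = -269/480 + 1614*(-1/625) = -269/480 - 1614/625 = -188569/60000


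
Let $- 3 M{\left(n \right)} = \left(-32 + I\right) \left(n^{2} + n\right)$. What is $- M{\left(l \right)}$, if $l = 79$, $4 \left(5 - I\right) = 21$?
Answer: $-67940$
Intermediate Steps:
$I = - \frac{1}{4}$ ($I = 5 - \frac{21}{4} = - \frac{1}{4} \approx -0.25$)
$M{\left(n \right)} = \frac{43 n}{4} + \frac{43 n^{2}}{4}$ ($M{\left(n \right)} = - \frac{\left(-32 - \frac{1}{4}\right) \left(n^{2} + n\right)}{3} = - \frac{\left(- \frac{129}{4}\right) \left(n + n^{2}\right)}{3} = - \frac{- \frac{129 n}{4} - \frac{129 n^{2}}{4}}{3} = \frac{43 n}{4} + \frac{43 n^{2}}{4}$)
$- M{\left(l \right)} = - \frac{43 \cdot 79 \left(1 + 79\right)}{4} = - \frac{43 \cdot 79 \cdot 80}{4} = \left(-1\right) 67940 = -67940$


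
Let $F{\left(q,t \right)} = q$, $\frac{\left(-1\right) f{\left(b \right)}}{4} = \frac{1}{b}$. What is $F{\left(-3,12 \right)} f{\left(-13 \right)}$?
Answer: $- \frac{12}{13} \approx -0.92308$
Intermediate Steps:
$f{\left(b \right)} = - \frac{4}{b}$
$F{\left(-3,12 \right)} f{\left(-13 \right)} = - 3 \left(- \frac{4}{-13}\right) = - 3 \left(\left(-4\right) \left(- \frac{1}{13}\right)\right) = \left(-3\right) \frac{4}{13} = - \frac{12}{13}$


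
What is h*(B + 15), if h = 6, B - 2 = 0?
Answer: 102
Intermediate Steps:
B = 2 (B = 2 + 0 = 2)
h*(B + 15) = 6*(2 + 15) = 6*17 = 102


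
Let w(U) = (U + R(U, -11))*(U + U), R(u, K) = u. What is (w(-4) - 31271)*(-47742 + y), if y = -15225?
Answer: 1965011169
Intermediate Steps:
w(U) = 4*U² (w(U) = (U + U)*(U + U) = (2*U)*(2*U) = 4*U²)
(w(-4) - 31271)*(-47742 + y) = (4*(-4)² - 31271)*(-47742 - 15225) = (4*16 - 31271)*(-62967) = (64 - 31271)*(-62967) = -31207*(-62967) = 1965011169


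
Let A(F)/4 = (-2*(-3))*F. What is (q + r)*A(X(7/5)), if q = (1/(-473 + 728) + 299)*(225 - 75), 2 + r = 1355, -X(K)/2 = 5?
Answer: -188510640/17 ≈ -1.1089e+7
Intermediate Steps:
X(K) = -10 (X(K) = -2*5 = -10)
r = 1353 (r = -2 + 1355 = 1353)
A(F) = 24*F (A(F) = 4*((-2*(-3))*F) = 4*(6*F) = 24*F)
q = 762460/17 (q = (1/255 + 299)*150 = (76246/255)*150 = 762460/17 ≈ 44851.)
(q + r)*A(X(7/5)) = (762460/17 + 1353)*(24*(-10)) = (785461/17)*(-240) = -188510640/17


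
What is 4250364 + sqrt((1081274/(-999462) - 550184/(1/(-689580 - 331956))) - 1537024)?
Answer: 4250364 + sqrt(140356660669184942572953)/499731 ≈ 5.0000e+6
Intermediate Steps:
4250364 + sqrt((1081274/(-999462) - 550184/(1/(-689580 - 331956))) - 1537024) = 4250364 + sqrt((1081274*(-1/999462) - 550184/(1/(-1021536))) - 1537024) = 4250364 + sqrt((-540637/499731 - 550184/(-1/1021536)) - 1537024) = 4250364 + sqrt((-540637/499731 - 550184*(-1021536)) - 1537024) = 4250364 + sqrt((-540637/499731 + 562032762624) - 1537024) = 4250364 + sqrt(280865194498313507/499731 - 1537024) = 4250364 + sqrt(280864426399772963/499731) = 4250364 + sqrt(140356660669184942572953)/499731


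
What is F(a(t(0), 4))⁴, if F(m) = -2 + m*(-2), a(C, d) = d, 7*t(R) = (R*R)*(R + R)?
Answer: 10000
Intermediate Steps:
t(R) = 2*R³/7 (t(R) = ((R*R)*(R + R))/7 = (R²*(2*R))/7 = (2*R³)/7 = 2*R³/7)
F(m) = -2 - 2*m
F(a(t(0), 4))⁴ = (-2 - 2*4)⁴ = (-2 - 8)⁴ = (-10)⁴ = 10000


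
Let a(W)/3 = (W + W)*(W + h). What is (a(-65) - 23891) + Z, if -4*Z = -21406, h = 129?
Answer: -86999/2 ≈ -43500.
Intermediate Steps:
Z = 10703/2 (Z = -¼*(-21406) = 10703/2 ≈ 5351.5)
a(W) = 6*W*(129 + W) (a(W) = 3*((W + W)*(W + 129)) = 3*((2*W)*(129 + W)) = 3*(2*W*(129 + W)) = 6*W*(129 + W))
(a(-65) - 23891) + Z = (6*(-65)*(129 - 65) - 23891) + 10703/2 = (6*(-65)*64 - 23891) + 10703/2 = (-24960 - 23891) + 10703/2 = -48851 + 10703/2 = -86999/2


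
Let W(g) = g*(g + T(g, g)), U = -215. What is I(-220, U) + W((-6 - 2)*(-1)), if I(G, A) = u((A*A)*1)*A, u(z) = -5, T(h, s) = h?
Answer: 1203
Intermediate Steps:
W(g) = 2*g² (W(g) = g*(g + g) = g*(2*g) = 2*g²)
I(G, A) = -5*A
I(-220, U) + W((-6 - 2)*(-1)) = -5*(-215) + 2*((-6 - 2)*(-1))² = 1075 + 2*(-8*(-1))² = 1075 + 2*8² = 1075 + 2*64 = 1075 + 128 = 1203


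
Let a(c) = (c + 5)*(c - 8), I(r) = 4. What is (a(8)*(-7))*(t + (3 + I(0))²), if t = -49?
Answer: 0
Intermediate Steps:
a(c) = (-8 + c)*(5 + c) (a(c) = (5 + c)*(-8 + c) = (-8 + c)*(5 + c))
(a(8)*(-7))*(t + (3 + I(0))²) = ((-40 + 8² - 3*8)*(-7))*(-49 + (3 + 4)²) = ((-40 + 64 - 24)*(-7))*(-49 + 7²) = (0*(-7))*(-49 + 49) = 0*0 = 0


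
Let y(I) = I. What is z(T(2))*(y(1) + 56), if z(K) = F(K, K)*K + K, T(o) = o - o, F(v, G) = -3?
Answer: 0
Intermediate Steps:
T(o) = 0
z(K) = -2*K (z(K) = -3*K + K = -2*K)
z(T(2))*(y(1) + 56) = (-2*0)*(1 + 56) = 0*57 = 0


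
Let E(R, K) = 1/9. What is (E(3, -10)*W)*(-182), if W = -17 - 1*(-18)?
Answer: -182/9 ≈ -20.222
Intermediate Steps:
E(R, K) = 1/9
W = 1 (W = -17 + 18 = 1)
(E(3, -10)*W)*(-182) = ((1/9)*1)*(-182) = (1/9)*(-182) = -182/9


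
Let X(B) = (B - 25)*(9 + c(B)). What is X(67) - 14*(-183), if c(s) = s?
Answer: 5754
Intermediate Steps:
X(B) = (-25 + B)*(9 + B) (X(B) = (B - 25)*(9 + B) = (-25 + B)*(9 + B))
X(67) - 14*(-183) = (-225 + 67² - 16*67) - 14*(-183) = (-225 + 4489 - 1072) + 2562 = 3192 + 2562 = 5754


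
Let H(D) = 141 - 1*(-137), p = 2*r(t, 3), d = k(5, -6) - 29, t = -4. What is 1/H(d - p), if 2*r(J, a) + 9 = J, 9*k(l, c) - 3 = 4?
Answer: 1/278 ≈ 0.0035971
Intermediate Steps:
k(l, c) = 7/9 (k(l, c) = 1/3 + (1/9)*4 = 1/3 + 4/9 = 7/9)
r(J, a) = -9/2 + J/2
d = -254/9 (d = 7/9 - 29 = -254/9 ≈ -28.222)
p = -13 (p = 2*(-9/2 + (1/2)*(-4)) = 2*(-9/2 - 2) = 2*(-13/2) = -13)
H(D) = 278 (H(D) = 141 + 137 = 278)
1/H(d - p) = 1/278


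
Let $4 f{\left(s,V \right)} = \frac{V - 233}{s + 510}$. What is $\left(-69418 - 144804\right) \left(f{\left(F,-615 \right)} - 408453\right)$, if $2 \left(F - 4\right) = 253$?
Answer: $\frac{112087102213174}{1281} \approx 8.75 \cdot 10^{10}$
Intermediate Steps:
$F = \frac{261}{2}$ ($F = 4 + \frac{1}{2} \cdot 253 = 4 + \frac{253}{2} = \frac{261}{2} \approx 130.5$)
$f{\left(s,V \right)} = \frac{-233 + V}{4 \left(510 + s\right)}$ ($f{\left(s,V \right)} = \frac{\left(V - 233\right) \frac{1}{s + 510}}{4} = \frac{\left(-233 + V\right) \frac{1}{510 + s}}{4} = \frac{\frac{1}{510 + s} \left(-233 + V\right)}{4} = \frac{-233 + V}{4 \left(510 + s\right)}$)
$\left(-69418 - 144804\right) \left(f{\left(F,-615 \right)} - 408453\right) = \left(-69418 - 144804\right) \left(\frac{-233 - 615}{4 \left(510 + \frac{261}{2}\right)} - 408453\right) = - 214222 \left(\frac{1}{4} \frac{1}{\frac{1281}{2}} \left(-848\right) - 408453\right) = - 214222 \left(\frac{1}{4} \cdot \frac{2}{1281} \left(-848\right) - 408453\right) = - 214222 \left(- \frac{424}{1281} - 408453\right) = \left(-214222\right) \left(- \frac{523228717}{1281}\right) = \frac{112087102213174}{1281}$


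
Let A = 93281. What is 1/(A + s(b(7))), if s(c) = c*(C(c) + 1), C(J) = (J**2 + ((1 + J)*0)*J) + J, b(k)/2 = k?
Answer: 1/96235 ≈ 1.0391e-5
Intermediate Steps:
b(k) = 2*k
C(J) = J + J**2 (C(J) = (J**2 + 0*J) + J = (J**2 + 0) + J = J**2 + J = J + J**2)
s(c) = c*(1 + c*(1 + c)) (s(c) = c*(c*(1 + c) + 1) = c*(1 + c*(1 + c)))
1/(A + s(b(7))) = 1/(93281 + (2*7)*(1 + (2*7)*(1 + 2*7))) = 1/(93281 + 14*(1 + 14*(1 + 14))) = 1/(93281 + 14*(1 + 14*15)) = 1/(93281 + 14*(1 + 210)) = 1/(93281 + 14*211) = 1/(93281 + 2954) = 1/96235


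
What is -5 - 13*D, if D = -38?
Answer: 489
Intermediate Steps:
-5 - 13*D = -5 - 13*(-38) = -5 + 494 = 489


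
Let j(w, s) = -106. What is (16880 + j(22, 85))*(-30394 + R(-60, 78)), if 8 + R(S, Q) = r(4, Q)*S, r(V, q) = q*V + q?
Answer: -902474748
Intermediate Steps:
r(V, q) = q + V*q (r(V, q) = V*q + q = q + V*q)
R(S, Q) = -8 + 5*Q*S (R(S, Q) = -8 + (Q*(1 + 4))*S = -8 + (Q*5)*S = -8 + (5*Q)*S = -8 + 5*Q*S)
(16880 + j(22, 85))*(-30394 + R(-60, 78)) = (16880 - 106)*(-30394 + (-8 + 5*78*(-60))) = 16774*(-30394 + (-8 - 23400)) = 16774*(-30394 - 23408) = 16774*(-53802) = -902474748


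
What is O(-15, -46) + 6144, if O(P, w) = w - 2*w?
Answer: 6190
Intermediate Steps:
O(P, w) = -w
O(-15, -46) + 6144 = -1*(-46) + 6144 = 46 + 6144 = 6190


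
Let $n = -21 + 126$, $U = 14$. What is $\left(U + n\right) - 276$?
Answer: $-157$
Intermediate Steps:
$n = 105$
$\left(U + n\right) - 276 = \left(14 + 105\right) - 276 = 119 - 276 = -157$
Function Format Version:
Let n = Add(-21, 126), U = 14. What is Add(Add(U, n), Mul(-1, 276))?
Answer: -157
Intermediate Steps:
n = 105
Add(Add(U, n), Mul(-1, 276)) = Add(Add(14, 105), Mul(-1, 276)) = Add(119, -276) = -157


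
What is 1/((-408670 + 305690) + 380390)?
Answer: 1/277410 ≈ 3.6048e-6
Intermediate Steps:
1/((-408670 + 305690) + 380390) = 1/(-102980 + 380390) = 1/277410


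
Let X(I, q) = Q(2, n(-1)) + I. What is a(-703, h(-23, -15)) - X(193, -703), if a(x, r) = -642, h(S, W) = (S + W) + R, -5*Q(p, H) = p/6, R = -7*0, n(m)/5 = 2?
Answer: -12524/15 ≈ -834.93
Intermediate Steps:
n(m) = 10 (n(m) = 5*2 = 10)
R = 0
Q(p, H) = -p/30 (Q(p, H) = -p/(5*6) = -p/30)
h(S, W) = S + W (h(S, W) = (S + W) + 0 = S + W)
X(I, q) = -1/15 + I (X(I, q) = -1/30*2 + I = -1/15 + I)
a(-703, h(-23, -15)) - X(193, -703) = -642 - (-1/15 + 193) = -642 - 1*2894/15 = -642 - 2894/15 = -12524/15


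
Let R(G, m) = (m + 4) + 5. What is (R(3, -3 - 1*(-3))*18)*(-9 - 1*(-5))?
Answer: -648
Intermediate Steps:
R(G, m) = 9 + m (R(G, m) = (4 + m) + 5 = 9 + m)
(R(3, -3 - 1*(-3))*18)*(-9 - 1*(-5)) = ((9 + (-3 - 1*(-3)))*18)*(-9 - 1*(-5)) = ((9 + (-3 + 3))*18)*(-9 + 5) = ((9 + 0)*18)*(-4) = (9*18)*(-4) = 162*(-4) = -648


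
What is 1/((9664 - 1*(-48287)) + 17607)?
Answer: 1/75558 ≈ 1.3235e-5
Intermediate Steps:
1/((9664 - 1*(-48287)) + 17607) = 1/((9664 + 48287) + 17607) = 1/(57951 + 17607) = 1/75558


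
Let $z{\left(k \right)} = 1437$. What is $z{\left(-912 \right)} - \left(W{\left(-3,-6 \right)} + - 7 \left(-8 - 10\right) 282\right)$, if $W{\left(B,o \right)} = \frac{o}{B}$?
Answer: $-34097$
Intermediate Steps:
$z{\left(-912 \right)} - \left(W{\left(-3,-6 \right)} + - 7 \left(-8 - 10\right) 282\right) = 1437 - \left(- \frac{6}{-3} + - 7 \left(-8 - 10\right) 282\right) = 1437 - \left(\left(-6\right) \left(- \frac{1}{3}\right) + \left(-7\right) \left(-18\right) 282\right) = 1437 - \left(2 + 126 \cdot 282\right) = 1437 - \left(2 + 35532\right) = 1437 - 35534 = -34097$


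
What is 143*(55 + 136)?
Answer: 27313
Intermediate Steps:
143*(55 + 136) = 143*191 = 27313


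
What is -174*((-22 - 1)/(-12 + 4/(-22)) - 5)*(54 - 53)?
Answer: 36279/67 ≈ 541.48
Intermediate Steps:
-174*((-22 - 1)/(-12 + 4/(-22)) - 5)*(54 - 53) = -174*(-23/(-12 + 4*(-1/22)) - 5) = -174*(-23/(-12 - 2/11) - 5) = -174*(-23/(-134/11) - 5) = -174*(-23*(-11/134) - 5) = -174*(253/134 - 5) = -(-36279)/67 = -174*(-417/134) = 36279/67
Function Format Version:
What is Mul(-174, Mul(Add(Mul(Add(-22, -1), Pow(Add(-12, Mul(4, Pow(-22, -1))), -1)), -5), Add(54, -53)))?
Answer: Rational(36279, 67) ≈ 541.48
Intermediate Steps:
Mul(-174, Mul(Add(Mul(Add(-22, -1), Pow(Add(-12, Mul(4, Pow(-22, -1))), -1)), -5), Add(54, -53))) = Mul(-174, Mul(Add(Mul(-23, Pow(Add(-12, Mul(4, Rational(-1, 22))), -1)), -5), 1)) = Mul(-174, Mul(Add(Mul(-23, Pow(Add(-12, Rational(-2, 11)), -1)), -5), 1)) = Mul(-174, Mul(Add(Mul(-23, Pow(Rational(-134, 11), -1)), -5), 1)) = Mul(-174, Mul(Add(Mul(-23, Rational(-11, 134)), -5), 1)) = Mul(-174, Mul(Add(Rational(253, 134), -5), 1)) = Mul(-174, Mul(Rational(-417, 134), 1)) = Mul(-174, Rational(-417, 134)) = Rational(36279, 67)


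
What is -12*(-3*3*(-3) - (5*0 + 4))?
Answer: -276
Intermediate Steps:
-12*(-3*3*(-3) - (5*0 + 4)) = -12*(-9*(-3) - (0 + 4)) = -12*(27 - 1*4) = -12*(27 - 4) = -12*23 = -276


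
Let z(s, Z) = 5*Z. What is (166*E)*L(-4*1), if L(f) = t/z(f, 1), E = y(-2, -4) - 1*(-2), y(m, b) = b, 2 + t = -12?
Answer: 4648/5 ≈ 929.60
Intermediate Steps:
t = -14 (t = -2 - 12 = -14)
E = -2 (E = -4 - 1*(-2) = -4 + 2 = -2)
L(f) = -14/5 (L(f) = -14/(5*1) = -14/5)
(166*E)*L(-4*1) = (166*(-2))*(-14/5) = -332*(-14/5) = 4648/5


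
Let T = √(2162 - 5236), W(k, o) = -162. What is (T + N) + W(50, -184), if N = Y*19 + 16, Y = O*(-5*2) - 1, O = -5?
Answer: 785 + I*√3074 ≈ 785.0 + 55.444*I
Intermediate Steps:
Y = 49 (Y = -(-25)*2 - 1 = -5*(-10) - 1 = 50 - 1 = 49)
T = I*√3074 (T = √(-3074) = I*√3074 ≈ 55.444*I)
N = 947 (N = 49*19 + 16 = 931 + 16 = 947)
(T + N) + W(50, -184) = (I*√3074 + 947) - 162 = (947 + I*√3074) - 162 = 785 + I*√3074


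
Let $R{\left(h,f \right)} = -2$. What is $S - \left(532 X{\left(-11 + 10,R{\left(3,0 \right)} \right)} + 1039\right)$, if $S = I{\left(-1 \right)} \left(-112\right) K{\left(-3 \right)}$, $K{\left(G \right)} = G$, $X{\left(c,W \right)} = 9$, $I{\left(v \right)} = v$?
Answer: $-6163$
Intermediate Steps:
$S = -336$ ($S = \left(-1\right) \left(-112\right) \left(-3\right) = 112 \left(-3\right) = -336$)
$S - \left(532 X{\left(-11 + 10,R{\left(3,0 \right)} \right)} + 1039\right) = -336 - \left(532 \cdot 9 + 1039\right) = -336 - \left(4788 + 1039\right) = -336 - 5827 = -6163$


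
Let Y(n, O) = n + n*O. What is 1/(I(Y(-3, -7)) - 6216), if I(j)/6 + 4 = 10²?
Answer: -1/5640 ≈ -0.00017730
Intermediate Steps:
Y(n, O) = n + O*n
I(j) = 576 (I(j) = -24 + 6*10² = -24 + 6*100 = -24 + 600 = 576)
1/(I(Y(-3, -7)) - 6216) = 1/(576 - 6216) = 1/(-5640) = -1/5640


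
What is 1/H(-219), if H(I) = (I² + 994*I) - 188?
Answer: -1/169913 ≈ -5.8854e-6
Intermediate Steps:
H(I) = -188 + I² + 994*I
1/H(-219) = 1/(-188 + (-219)² + 994*(-219)) = 1/(-188 + 47961 - 217686) = 1/(-169913) = -1/169913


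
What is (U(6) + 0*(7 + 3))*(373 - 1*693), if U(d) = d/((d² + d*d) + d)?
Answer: -320/13 ≈ -24.615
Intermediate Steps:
U(d) = d/(d + 2*d²) (U(d) = d/((d² + d²) + d) = d/(2*d² + d) = d/(d + 2*d²))
(U(6) + 0*(7 + 3))*(373 - 1*693) = (1/(1 + 2*6) + 0*(7 + 3))*(373 - 1*693) = (1/(1 + 12) + 0*10)*(373 - 693) = (1/13 + 0)*(-320) = (1/13)*(-320) = -320/13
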